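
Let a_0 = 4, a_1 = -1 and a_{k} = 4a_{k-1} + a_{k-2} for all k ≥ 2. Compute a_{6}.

-72

The ordinary generating function has denominator 1 - 4y - y^2.
Iterating the recurrence: a_0,…,a_{6} = 4, -1, 0, -1, -4, -17, -72.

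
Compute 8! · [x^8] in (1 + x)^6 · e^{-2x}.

-5888

The EGF product rule gives c_8 = Σ_{k_1+k_2=8} C(8; k_1,k_2) · ∏ g_i(k_i), where (1+x)^6 gives the falling factorial (6)_k; e^{-2x} gives (-2)^k.
g_1(k) for k = 0…8: 1, 6, 30, 120, 360, 720, 720, 0, 0.
g_2(k) for k = 0…8: 1, -2, 4, -8, 16, -32, 64, -128, 256.
c_8 = Σ_k C(8,k)·g_1(k)·g_2(8−k) = 1·1·256 + 8·6·(-128) + 28·30·64 + 56·120·(-32) + 70·360·16 + 56·720·(-8) + 28·720·4 = 256 − 6144 + 53760 − 215040 + 403200 − 322560 + 80640 = -5888.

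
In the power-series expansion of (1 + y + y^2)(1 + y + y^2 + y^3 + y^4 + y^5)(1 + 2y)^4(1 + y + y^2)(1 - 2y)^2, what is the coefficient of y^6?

-88

(1 + y + y^2) has coefficients 1,1,1 for degrees 0…2.
(1 + y + y^2 + y^3 + y^4 + y^5) has coefficients 1,1,1,1,1,1,0 for degrees 0…6.
Multiplying by (1 + 2y)^4 gives running coefficients 1,9,33,65,81,81,80 for degrees 0…6.
Multiplying by (1 + y + y^2) gives running coefficients 1,10,43,107,179,227,242 for degrees 0…6.
Finally multiplying by (1 - 2y)^2, the product of all factors after the first has coefficients 1,6,7,-25,-77,-61,50 for degrees 0…6.
[y^6] = 1·50 + 1·(-61) + 1·(-77) = -88.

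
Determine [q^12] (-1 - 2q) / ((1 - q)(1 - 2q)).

Partial fractions give a closed form: a_n = (3)·1^n + (-4)·2^n.
At n = 12: a_12 = -16381.

-16381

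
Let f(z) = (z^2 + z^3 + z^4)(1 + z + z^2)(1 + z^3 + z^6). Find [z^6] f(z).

(z^2 + z^3 + z^4) has coefficients 0,0,1,1,1 for degrees 0…4.
(1 + z + z^2) has coefficients 1,1,1,0,0,0,0 for degrees 0…6.
Finally multiplying by (1 + z^3 + z^6), the product of all factors after the first has coefficients 1,1,1,1,1,1,1 for degrees 0…6.
[z^6] = 1·1 + 1·1 + 1·1 = 3.

3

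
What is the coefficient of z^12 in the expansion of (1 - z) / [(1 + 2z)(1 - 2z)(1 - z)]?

Partial fractions give a closed form: a_n = (1/2)·(-2)^n + (1/2)·2^n.
At n = 12: a_12 = 4096.

4096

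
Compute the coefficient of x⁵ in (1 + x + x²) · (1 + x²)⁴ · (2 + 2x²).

20

(1 + x + x²) has coefficients 1,1,1 for degrees 0…2.
(1 + x²)⁴ has coefficients 1,0,4,0,6,0 for degrees 0…5.
Finally multiplying by (2 + 2x²), the product of all factors after the first has coefficients 2,0,10,0,20,0 for degrees 0…5.
[x⁵] = 1·0 + 1·20 + 1·0 = 20.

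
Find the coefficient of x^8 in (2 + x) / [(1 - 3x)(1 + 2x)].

9339

The denominator gives the recurrence a_n = a_(n−1) + 6a_(n−2) for n ≥ 3; the numerator fixes a_0 = 2, a_1 = 3, a_2 = 15.
Iterating: 2, 3, 15, 33, 123, 321, 1059, 2985, 9339, so a_8 = 9339.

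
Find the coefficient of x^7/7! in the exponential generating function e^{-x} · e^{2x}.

1

The EGF product rule gives c_7 = Σ_{k_1+k_2=7} C(7; k_1,k_2) · ∏ g_i(k_i), where e^{-x} gives (-1)^k; e^{2x} gives (2)^k.
g_1(k) for k = 0…7: 1, -1, 1, -1, 1, -1, 1, -1.
g_2(k) for k = 0…7: 1, 2, 4, 8, 16, 32, 64, 128.
c_7 = Σ_k C(7,k)·g_1(k)·g_2(7−k) = 1·1·128 + 7·(-1)·64 + 21·1·32 + 35·(-1)·16 + 35·1·8 + 21·(-1)·4 + 7·1·2 + 1·(-1)·1 = 128 − 448 + 672 − 560 + 280 − 84 + 14 − 1 = 1.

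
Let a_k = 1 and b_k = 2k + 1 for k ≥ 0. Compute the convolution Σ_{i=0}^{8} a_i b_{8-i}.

81

Write out a_i and b_{8-i} for i = 0,…,8 and sum the products.
Σ = 1·17 + 1·15 + 1·13 + 1·11 + 1·9 + 1·7 + 1·5 + 1·3 + 1·1 = 81.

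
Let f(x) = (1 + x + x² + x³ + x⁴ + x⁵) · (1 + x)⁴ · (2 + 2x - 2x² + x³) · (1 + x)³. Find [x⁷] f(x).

351

(1 + x + x² + x³ + x⁴ + x⁵) has coefficients 1,1,1,1,1,1 for degrees 0…5.
(1 + x)⁴ has coefficients 1,4,6,4,1,0,0,0 for degrees 0…7.
Multiplying by (2 + 2x - 2x² + x³) gives running coefficients 2,10,18,13,2,0,2,1 for degrees 0…7.
Finally multiplying by (1 + x)³, the product of all factors after the first has coefficients 2,16,54,99,105,63,21,9 for degrees 0…7.
[x⁷] = 1·9 + 1·21 + 1·63 + 1·105 + 1·99 + 1·54 = 351.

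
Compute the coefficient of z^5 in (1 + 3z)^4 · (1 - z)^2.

-54

(1 + 3z)^4 has coefficients 1,12,54,108,81 for degrees 0…4.
(1 - z)^2 has coefficients 1,-2,1,0,0,0 for degrees 0…5.
[z^5] = 1·0 + 12·0 + 54·0 + 108·1 + 81·(-2) = -54.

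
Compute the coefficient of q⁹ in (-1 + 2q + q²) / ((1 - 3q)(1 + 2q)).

-2266

The denominator gives the recurrence a_n = a_(n−1) + 6a_(n−2) for n ≥ 3; the numerator fixes a_0 = -1, a_1 = 1, a_2 = -4.
Iterating: -1, 1, -4, 2, -22, -10, -142, -202, -1054, -2266, so a_9 = -2266.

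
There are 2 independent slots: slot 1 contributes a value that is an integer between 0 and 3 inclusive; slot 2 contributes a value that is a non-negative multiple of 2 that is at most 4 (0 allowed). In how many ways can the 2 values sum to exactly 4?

The generating function for the choices is (1 + x + x^2 + x^3)·(1 + x^2 + x^4); the count is [x^4].
(1 + x + x^2 + x^3) has coefficients 1,1,1,1 for degrees 0…3.
(1 + x^2 + x^4) has coefficients 1,0,1,0,1 for degrees 0…4.
[x^4] = 1·1 + 1·0 + 1·1 + 1·0 = 2.

2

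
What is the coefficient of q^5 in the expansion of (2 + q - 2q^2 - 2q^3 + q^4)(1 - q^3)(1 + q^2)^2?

-5

(2 + q - 2q^2 - 2q^3 + q^4) has coefficients 2,1,-2,-2,1 for degrees 0…4.
(1 - q^3) has coefficients 1,0,0,-1,0,0 for degrees 0…5.
Finally multiplying by (1 + q^2)^2, the product of all factors after the first has coefficients 1,0,2,-1,1,-2 for degrees 0…5.
[q^5] = 2·(-2) + 1·1 − 2·(-1) − 2·2 + 1·0 = -5.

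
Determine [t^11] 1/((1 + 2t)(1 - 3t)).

Partial fractions give a closed form: a_n = (2/5)·(-2)^n + (3/5)·3^n.
At n = 11: a_11 = 105469.

105469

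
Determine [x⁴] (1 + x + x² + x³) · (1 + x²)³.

6

(1 + x + x² + x³) has coefficients 1,1,1,1 for degrees 0…3.
(1 + x²)³ has coefficients 1,0,3,0,3 for degrees 0…4.
[x⁴] = 1·3 + 1·0 + 1·3 + 1·0 = 6.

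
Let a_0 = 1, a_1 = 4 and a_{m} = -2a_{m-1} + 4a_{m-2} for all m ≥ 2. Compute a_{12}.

-815104

The ordinary generating function has denominator 1 + 2t - 4t^2.
Iterating the recurrence: a_0,…,a_{12} = 1, 4, -4, 24, -64, 224, -704, 2304, -7424, 24064, -77824, 251904, -815104.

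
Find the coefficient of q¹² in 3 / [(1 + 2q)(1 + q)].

24573

Partial fractions give a closed form: a_n = (6)·(-2)^n + (-3)·(-1)^n.
At n = 12: a_12 = 24573.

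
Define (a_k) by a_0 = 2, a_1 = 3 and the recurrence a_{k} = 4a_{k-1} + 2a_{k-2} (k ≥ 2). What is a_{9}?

The ordinary generating function has denominator 1 - 4y - 2y^2.
Iterating the recurrence: a_0,…,a_{9} = 2, 3, 16, 70, 312, 1388, 6176, 27480, 122272, 544048.

544048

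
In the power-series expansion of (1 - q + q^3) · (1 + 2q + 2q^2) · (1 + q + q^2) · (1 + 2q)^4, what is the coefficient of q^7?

138

(1 - q + q^3) has coefficients 1,-1,0,1 for degrees 0…3.
(1 + 2q + 2q^2) has coefficients 1,2,2,0,0,0,0,0 for degrees 0…7.
Multiplying by (1 + q + q^2) gives running coefficients 1,3,5,4,2,0,0,0 for degrees 0…7.
Finally multiplying by (1 + 2q)^4, the product of all factors after the first has coefficients 1,11,53,148,266,320,256,128 for degrees 0…7.
[q^7] = 1·128 − 1·256 + 1·266 = 138.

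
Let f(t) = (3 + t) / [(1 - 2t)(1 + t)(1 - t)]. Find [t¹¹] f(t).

9555

The denominator gives the recurrence a_n = 2a_(n−1) + a_(n−2) − 2a_(n−3) for n ≥ 3; the numerator fixes a_0 = 3, a_1 = 7, a_2 = 17.
Iterating: 3, 7, 17, 35, 73, 147, 297, 595, 1193, 2387, 4777, 9555, so a_11 = 9555.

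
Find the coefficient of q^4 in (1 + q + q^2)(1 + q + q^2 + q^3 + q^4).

(1 + q + q^2) has coefficients 1,1,1 for degrees 0…2.
(1 + q + q^2 + q^3 + q^4) has coefficients 1,1,1,1,1 for degrees 0…4.
[q^4] = 1·1 + 1·1 + 1·1 = 3.

3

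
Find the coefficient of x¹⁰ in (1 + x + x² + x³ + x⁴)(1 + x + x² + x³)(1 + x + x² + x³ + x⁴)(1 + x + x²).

(1 + x + x² + x³ + x⁴) has coefficients 1,1,1,1,1 for degrees 0…4.
(1 + x + x² + x³) has coefficients 1,1,1,1,0,0,0,0,0,0,0 for degrees 0…10.
Multiplying by (1 + x + x² + x³ + x⁴) gives running coefficients 1,2,3,4,4,3,2,1,0,0,0 for degrees 0…10.
Finally multiplying by (1 + x + x²), the product of all factors after the first has coefficients 1,3,6,9,11,11,9,6,3,1,0 for degrees 0…10.
[x¹⁰] = 1·0 + 1·1 + 1·3 + 1·6 + 1·9 = 19.

19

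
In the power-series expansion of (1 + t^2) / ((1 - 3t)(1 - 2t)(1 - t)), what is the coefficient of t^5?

1056

The denominator gives the recurrence a_n = 6a_(n−1) − 11a_(n−2) + 6a_(n−3) for n ≥ 3; the numerator fixes a_0 = 1, a_1 = 6, a_2 = 26.
Iterating: 1, 6, 26, 96, 326, 1056, so a_5 = 1056.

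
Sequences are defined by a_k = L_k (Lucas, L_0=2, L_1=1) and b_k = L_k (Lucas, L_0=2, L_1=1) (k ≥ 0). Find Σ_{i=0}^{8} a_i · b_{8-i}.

491

This is [x^8] in the product of the two ordinary generating functions.
Σ = 2·47 + 1·29 + 3·18 + 4·11 + 7·7 + 11·4 + 18·3 + 29·1 + 47·2 = 491.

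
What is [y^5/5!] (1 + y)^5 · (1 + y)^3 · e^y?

The EGF product rule gives c_5 = Σ_{k_1+k_2+k_3=5} C(5; k_1,k_2,k_3) · ∏ g_i(k_i), where (1+y)^5 gives the falling factorial (5)_k; (1+y)^3 gives the falling factorial (3)_k; e^y gives (1)^k.
g_1(k) for k = 0…5: 1, 5, 20, 60, 120, 120.
g_2(k) for k = 0…5: 1, 3, 6, 6, 0, 0.
g_3(k) for k = 0…5: 1, 1, 1, 1, 1, 1.
First combine the last two factors: h(k) = Σ_j C(k,j)·g_2(j)·g_3(k−j) for k = 0…5: 1, 4, 13, 34, 73, 136.
c_5 = Σ_k C(5,k)·g_1(k)·h(5−k) = 1·1·136 + 5·5·73 + 10·20·34 + 10·60·13 + 5·120·4 + 1·120·1 = 136 + 1825 + 6800 + 7800 + 2400 + 120 = 19081.

19081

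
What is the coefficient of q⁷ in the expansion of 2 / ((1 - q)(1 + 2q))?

The denominator gives the recurrence a_n = −a_(n−1) + 2a_(n−2) for n ≥ 2; the numerator fixes a_0 = 2, a_1 = -2.
Iterating: 2, -2, 6, -10, 22, -42, 86, -170, so a_7 = -170.

-170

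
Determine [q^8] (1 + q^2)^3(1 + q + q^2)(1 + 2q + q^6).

(1 + q^2)^3 has coefficients 1,0,3,0,3,0,1 for degrees 0…6.
(1 + q + q^2) has coefficients 1,1,1,0,0,0,0,0,0 for degrees 0…8.
Finally multiplying by (1 + 2q + q^6), the product of all factors after the first has coefficients 1,3,3,2,0,0,1,1,1 for degrees 0…8.
[q^8] = 1·1 + 3·1 + 3·0 + 1·3 = 7.

7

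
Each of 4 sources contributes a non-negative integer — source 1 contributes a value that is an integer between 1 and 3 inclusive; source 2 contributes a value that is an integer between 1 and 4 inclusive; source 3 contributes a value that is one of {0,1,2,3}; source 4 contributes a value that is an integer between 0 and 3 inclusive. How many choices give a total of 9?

The generating function for the choices is (z + z^2 + z^3)·(z + z^2 + z^3 + z^4)·(1 + z + z^2 + z^3)·(1 + z + z^2 + z^3); the count is [z^9].
(z + z^2 + z^3) has coefficients 0,1,1,1 for degrees 0…3.
(z + z^2 + z^3 + z^4) has coefficients 0,1,1,1,1,0,0,0,0,0 for degrees 0…9.
Multiplying by (1 + z + z^2 + z^3) gives running coefficients 0,1,2,3,4,3,2,1,0,0 for degrees 0…9.
Finally multiplying by (1 + z + z^2 + z^3), the product of all factors after the first has coefficients 0,1,3,6,10,12,12,10,6,3 for degrees 0…9.
[z^9] = 1·6 + 1·10 + 1·12 = 28.

28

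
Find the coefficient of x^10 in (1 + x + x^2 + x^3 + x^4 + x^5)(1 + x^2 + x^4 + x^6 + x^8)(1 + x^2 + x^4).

8

(1 + x + x^2 + x^3 + x^4 + x^5) has coefficients 1,1,1,1,1,1 for degrees 0…5.
(1 + x^2 + x^4 + x^6 + x^8) has coefficients 1,0,1,0,1,0,1,0,1,0,0 for degrees 0…10.
Finally multiplying by (1 + x^2 + x^4), the product of all factors after the first has coefficients 1,0,2,0,3,0,3,0,3,0,2 for degrees 0…10.
[x^10] = 1·2 + 1·0 + 1·3 + 1·0 + 1·3 + 1·0 = 8.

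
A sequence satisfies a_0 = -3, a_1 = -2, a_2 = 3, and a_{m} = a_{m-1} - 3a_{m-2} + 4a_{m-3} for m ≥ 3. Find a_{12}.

-1619

The ordinary generating function has denominator 1 - z + 3z^2 - 4z^3.
Iterating the recurrence: a_0,…,a_{12} = -3, -2, 3, -3, -20, 1, 49, -34, -177, 121, 516, -555, -1619.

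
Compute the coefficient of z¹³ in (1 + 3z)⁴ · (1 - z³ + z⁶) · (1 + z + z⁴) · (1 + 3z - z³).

(1 + 3z)⁴ has coefficients 1,12,54,108,81 for degrees 0…4.
(1 - z³ + z⁶) has coefficients 1,0,0,-1,0,0,1,0,0,0,0,0,0,0 for degrees 0…13.
Multiplying by (1 + z + z⁴) gives running coefficients 1,1,0,-1,0,0,1,0,0,0,1,0,0,0 for degrees 0…13.
Finally multiplying by (1 + 3z - z³), the product of all factors after the first has coefficients 1,4,3,-2,-4,0,2,3,0,-1,1,3,0,-1 for degrees 0…13.
[z¹³] = 1·(-1) + 12·0 + 54·3 + 108·1 + 81·(-1) = 188.

188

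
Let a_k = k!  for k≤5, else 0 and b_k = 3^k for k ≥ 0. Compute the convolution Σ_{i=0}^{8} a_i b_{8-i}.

Write out a_i and b_{8-i} for i = 0,…,8 and sum the products.
Σ = 1·6561 + 1·2187 + 2·729 + 6·243 + 24·81 + 120·27 + 0·9 + 0·3 + 0·1 = 16848.

16848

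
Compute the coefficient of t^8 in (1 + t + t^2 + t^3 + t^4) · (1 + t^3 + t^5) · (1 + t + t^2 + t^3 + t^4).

(1 + t + t^2 + t^3 + t^4) has coefficients 1,1,1,1,1 for degrees 0…4.
(1 + t^3 + t^5) has coefficients 1,0,0,1,0,1,0,0,0 for degrees 0…8.
Finally multiplying by (1 + t + t^2 + t^3 + t^4), the product of all factors after the first has coefficients 1,1,1,2,2,2,2,2,1 for degrees 0…8.
[t^8] = 1·1 + 1·2 + 1·2 + 1·2 + 1·2 = 9.

9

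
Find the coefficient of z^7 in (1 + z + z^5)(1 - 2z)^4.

24

(1 + z + z^5) has coefficients 1,1,0,0,0,1 for degrees 0…5.
(1 - 2z)^4 has coefficients 1,-8,24,-32,16,0,0,0 for degrees 0…7.
[z^7] = 1·0 + 1·0 + 1·24 = 24.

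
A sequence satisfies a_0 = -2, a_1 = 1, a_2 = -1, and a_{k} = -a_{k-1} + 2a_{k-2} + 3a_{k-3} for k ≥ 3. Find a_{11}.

The ordinary generating function has denominator 1 + t - 2t^2 - 3t^3.
Iterating the recurrence: a_0,…,a_{11} = -2, 1, -1, -3, 4, -13, 12, -26, 11, -27, -29, 8.

8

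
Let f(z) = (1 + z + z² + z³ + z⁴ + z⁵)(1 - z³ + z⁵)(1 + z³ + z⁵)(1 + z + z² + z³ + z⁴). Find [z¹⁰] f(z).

6

(1 + z + z² + z³ + z⁴ + z⁵) has coefficients 1,1,1,1,1,1 for degrees 0…5.
(1 - z³ + z⁵) has coefficients 1,0,0,-1,0,1,0,0,0,0,0 for degrees 0…10.
Multiplying by (1 + z³ + z⁵) gives running coefficients 1,0,0,0,0,2,-1,0,0,0,1 for degrees 0…10.
Finally multiplying by (1 + z + z² + z³ + z⁴), the product of all factors after the first has coefficients 1,1,1,1,1,2,1,1,1,1,0 for degrees 0…10.
[z¹⁰] = 1·0 + 1·1 + 1·1 + 1·1 + 1·1 + 1·2 = 6.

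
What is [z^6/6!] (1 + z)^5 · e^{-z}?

151

The EGF product rule gives c_6 = Σ_{k_1+k_2=6} C(6; k_1,k_2) · ∏ g_i(k_i), where (1+z)^5 gives the falling factorial (5)_k; e^{-z} gives (-1)^k.
g_1(k) for k = 0…6: 1, 5, 20, 60, 120, 120, 0.
g_2(k) for k = 0…6: 1, -1, 1, -1, 1, -1, 1.
c_6 = Σ_k C(6,k)·g_1(k)·g_2(6−k) = 1·1·1 + 6·5·(-1) + 15·20·1 + 20·60·(-1) + 15·120·1 + 6·120·(-1) = 1 − 30 + 300 − 1200 + 1800 − 720 = 151.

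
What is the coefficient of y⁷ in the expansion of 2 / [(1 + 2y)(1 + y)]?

The denominator gives the recurrence a_n = −3a_(n−1) − 2a_(n−2) for n ≥ 2; the numerator fixes a_0 = 2, a_1 = -6.
Iterating: 2, -6, 14, -30, 62, -126, 254, -510, so a_7 = -510.

-510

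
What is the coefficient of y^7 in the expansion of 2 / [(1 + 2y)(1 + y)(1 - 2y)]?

-170

The denominator gives the recurrence a_n = −a_(n−1) + 4a_(n−2) + 4a_(n−3) for n ≥ 3; the numerator fixes a_0 = 2, a_1 = -2, a_2 = 10.
Iterating: 2, -2, 10, -10, 42, -42, 170, -170, so a_7 = -170.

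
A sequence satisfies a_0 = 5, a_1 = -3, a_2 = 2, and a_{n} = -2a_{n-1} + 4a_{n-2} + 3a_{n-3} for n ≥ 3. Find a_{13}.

The ordinary generating function has denominator 1 + 2z - 4z^2 - 3z^3.
Iterating the recurrence: a_0,…,a_{13} = 5, -3, 2, -1, 1, 0, 1, 1, 2, 3, 5, 8, 13, 21.

21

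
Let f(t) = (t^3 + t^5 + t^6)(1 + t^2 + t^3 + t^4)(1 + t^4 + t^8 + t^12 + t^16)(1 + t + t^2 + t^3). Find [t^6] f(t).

(t^3 + t^5 + t^6) has coefficients 0,0,0,1,0,1,1 for degrees 0…6.
(1 + t^2 + t^3 + t^4) has coefficients 1,0,1,1,1,0,0 for degrees 0…6.
Multiplying by (1 + t^4 + t^8 + t^12 + t^16) gives running coefficients 1,0,1,1,2,0,1 for degrees 0…6.
Finally multiplying by (1 + t + t^2 + t^3), the product of all factors after the first has coefficients 1,1,2,3,4,4,4 for degrees 0…6.
[t^6] = 1·3 + 1·1 + 1·1 = 5.

5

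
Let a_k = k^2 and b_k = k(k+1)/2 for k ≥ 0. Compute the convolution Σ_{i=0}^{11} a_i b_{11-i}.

This is [x^11] in the product of the two ordinary generating functions.
Σ = 0·66 + 1·55 + 4·45 + 9·36 + 16·28 + 25·21 + 36·15 + 49·10 + 64·6 + 81·3 + 100·1 + 121·0 = 3289.

3289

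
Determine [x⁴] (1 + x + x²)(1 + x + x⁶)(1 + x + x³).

(1 + x + x²) has coefficients 1,1,1 for degrees 0…2.
(1 + x + x⁶) has coefficients 1,1,0,0,0 for degrees 0…4.
Finally multiplying by (1 + x + x³), the product of all factors after the first has coefficients 1,2,1,1,1 for degrees 0…4.
[x⁴] = 1·1 + 1·1 + 1·1 = 3.

3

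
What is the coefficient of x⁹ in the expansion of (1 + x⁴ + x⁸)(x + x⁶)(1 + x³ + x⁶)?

2

(1 + x⁴ + x⁸) has coefficients 1,0,0,0,1,0,0,0,1 for degrees 0…8.
(x + x⁶) has coefficients 0,1,0,0,0,0,1,0,0,0 for degrees 0…9.
Finally multiplying by (1 + x³ + x⁶), the product of all factors after the first has coefficients 0,1,0,0,1,0,1,1,0,1 for degrees 0…9.
[x⁹] = 1·1 + 1·0 + 1·1 = 2.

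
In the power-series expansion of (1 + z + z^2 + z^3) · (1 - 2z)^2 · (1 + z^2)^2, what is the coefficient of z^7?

(1 + z + z^2 + z^3) has coefficients 1,1,1,1 for degrees 0…3.
(1 - 2z)^2 has coefficients 1,-4,4,0,0,0,0,0 for degrees 0…7.
Finally multiplying by (1 + z^2)^2, the product of all factors after the first has coefficients 1,-4,6,-8,9,-4,4,0 for degrees 0…7.
[z^7] = 1·0 + 1·4 + 1·(-4) + 1·9 = 9.

9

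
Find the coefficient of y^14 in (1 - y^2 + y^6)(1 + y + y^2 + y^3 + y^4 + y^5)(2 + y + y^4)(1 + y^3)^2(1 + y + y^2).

(1 - y^2 + y^6) has coefficients 1,0,-1,0,0,0,1 for degrees 0…6.
(1 + y + y^2 + y^3 + y^4 + y^5) has coefficients 1,1,1,1,1,1,0,0,0,0,0,0,0,0,0 for degrees 0…14.
Multiplying by (2 + y + y^4) gives running coefficients 2,3,3,3,4,4,2,1,1,1,0,0,0,0,0 for degrees 0…14.
Multiplying by (1 + y^3)^2 gives running coefficients 2,3,3,7,10,10,10,12,12,8,6,6,4,1,1 for degrees 0…14.
Finally multiplying by (1 + y + y^2), the product of all factors after the first has coefficients 2,5,8,13,20,27,30,32,34,32,26,20,16,11,6 for degrees 0…14.
[y^14] = 1·6 − 1·16 + 1·34 = 24.

24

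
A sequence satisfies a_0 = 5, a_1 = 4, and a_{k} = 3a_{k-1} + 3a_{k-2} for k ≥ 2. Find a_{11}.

4038903

The ordinary generating function has denominator 1 - 3y - 3y^2.
Iterating the recurrence: a_0,…,a_{11} = 5, 4, 27, 93, 360, 1359, 5157, 19548, 74115, 280989, 1065312, 4038903.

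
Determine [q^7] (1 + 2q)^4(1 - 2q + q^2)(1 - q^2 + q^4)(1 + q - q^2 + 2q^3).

-37

(1 + 2q)^4 has coefficients 1,8,24,32,16 for degrees 0…4.
(1 - 2q + q^2) has coefficients 1,-2,1,0,0,0,0,0 for degrees 0…7.
Multiplying by (1 - q^2 + q^4) gives running coefficients 1,-2,0,2,0,-2,1,0 for degrees 0…7.
Finally multiplying by (1 + q - q^2 + 2q^3), the product of all factors after the first has coefficients 1,-1,-3,6,-2,-4,3,3 for degrees 0…7.
[q^7] = 1·3 + 8·3 + 24·(-4) + 32·(-2) + 16·6 = -37.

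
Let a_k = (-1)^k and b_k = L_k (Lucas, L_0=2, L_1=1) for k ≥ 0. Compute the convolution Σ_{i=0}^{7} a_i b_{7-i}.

15

This is [x^7] in the product of the two ordinary generating functions.
Σ = 1·29 − 1·18 + 1·11 − 1·7 + 1·4 − 1·3 + 1·1 − 1·2 = 15.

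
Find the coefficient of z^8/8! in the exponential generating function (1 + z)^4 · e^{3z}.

The EGF product rule gives c_8 = Σ_{k_1+k_2=8} C(8; k_1,k_2) · ∏ g_i(k_i), where (1+z)^4 gives the falling factorial (4)_k; e^{3z} gives (3)^k.
g_1(k) for k = 0…8: 1, 4, 12, 24, 24, 0, 0, 0, 0.
g_2(k) for k = 0…8: 1, 3, 9, 27, 81, 243, 729, 2187, 6561.
c_8 = Σ_k C(8,k)·g_1(k)·g_2(8−k) = 1·1·6561 + 8·4·2187 + 28·12·729 + 56·24·243 + 70·24·81 = 6561 + 69984 + 244944 + 326592 + 136080 = 784161.

784161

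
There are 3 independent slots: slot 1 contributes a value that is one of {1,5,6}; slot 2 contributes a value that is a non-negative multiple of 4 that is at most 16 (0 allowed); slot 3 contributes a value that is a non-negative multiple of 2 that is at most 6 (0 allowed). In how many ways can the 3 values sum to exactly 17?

The generating function for the choices is (q + q^5 + q^6)·(1 + q^4 + q^8 + q^12 + q^16)·(1 + q^2 + q^4 + q^6); the count is [q^17].
(q + q^5 + q^6) has coefficients 0,1,0,0,0,1,1 for degrees 0…6.
(1 + q^4 + q^8 + q^12 + q^16) has coefficients 1,0,0,0,1,0,0,0,1,0,0,0,1,0,0,0,1,0 for degrees 0…17.
Finally multiplying by (1 + q^2 + q^4 + q^6), the product of all factors after the first has coefficients 1,0,1,0,2,0,2,0,2,0,2,0,2,0,2,0,2,0 for degrees 0…17.
[q^17] = 1·2 + 1·2 + 1·0 = 4.

4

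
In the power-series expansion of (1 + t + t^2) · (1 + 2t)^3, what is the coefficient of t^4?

20

(1 + t + t^2) has coefficients 1,1,1 for degrees 0…2.
(1 + 2t)^3 has coefficients 1,6,12,8,0 for degrees 0…4.
[t^4] = 1·0 + 1·8 + 1·12 = 20.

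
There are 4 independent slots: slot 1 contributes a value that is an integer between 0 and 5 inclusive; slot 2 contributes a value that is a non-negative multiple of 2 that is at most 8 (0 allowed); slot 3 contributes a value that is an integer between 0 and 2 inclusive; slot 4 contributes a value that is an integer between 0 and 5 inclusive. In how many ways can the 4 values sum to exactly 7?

The generating function for the choices is (1 + x + x² + x³ + x⁴ + x⁵)·(1 + x² + x⁴ + x⁶ + x⁸)·(1 + x + x²)·(1 + x + x² + x³ + x⁴ + x⁵); the count is [x⁷].
(1 + x + x² + x³ + x⁴ + x⁵) has coefficients 1,1,1,1,1,1 for degrees 0…5.
(1 + x² + x⁴ + x⁶ + x⁸) has coefficients 1,0,1,0,1,0,1,0 for degrees 0…7.
Multiplying by (1 + x + x²) gives running coefficients 1,1,2,1,2,1,2,1 for degrees 0…7.
Finally multiplying by (1 + x + x² + x³ + x⁴ + x⁵), the product of all factors after the first has coefficients 1,2,4,5,7,8,9,9 for degrees 0…7.
[x⁷] = 1·9 + 1·9 + 1·8 + 1·7 + 1·5 + 1·4 = 42.

42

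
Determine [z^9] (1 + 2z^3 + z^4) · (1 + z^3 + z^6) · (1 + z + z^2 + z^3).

6

(1 + 2z^3 + z^4) has coefficients 1,0,0,2,1 for degrees 0…4.
(1 + z^3 + z^6) has coefficients 1,0,0,1,0,0,1,0,0,0 for degrees 0…9.
Finally multiplying by (1 + z + z^2 + z^3), the product of all factors after the first has coefficients 1,1,1,2,1,1,2,1,1,1 for degrees 0…9.
[z^9] = 1·1 + 2·2 + 1·1 = 6.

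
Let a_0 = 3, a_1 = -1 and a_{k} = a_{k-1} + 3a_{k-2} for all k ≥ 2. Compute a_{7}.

The ordinary generating function has denominator 1 - x - 3x^2.
Iterating the recurrence: a_0,…,a_{7} = 3, -1, 8, 5, 29, 44, 131, 263.

263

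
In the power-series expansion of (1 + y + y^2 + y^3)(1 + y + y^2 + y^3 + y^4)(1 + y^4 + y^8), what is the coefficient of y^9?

5

(1 + y + y^2 + y^3) has coefficients 1,1,1,1 for degrees 0…3.
(1 + y + y^2 + y^3 + y^4) has coefficients 1,1,1,1,1,0,0,0,0,0 for degrees 0…9.
Finally multiplying by (1 + y^4 + y^8), the product of all factors after the first has coefficients 1,1,1,1,2,1,1,1,2,1 for degrees 0…9.
[y^9] = 1·1 + 1·2 + 1·1 + 1·1 = 5.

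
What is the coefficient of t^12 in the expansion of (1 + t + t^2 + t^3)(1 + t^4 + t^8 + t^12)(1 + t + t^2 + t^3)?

(1 + t + t^2 + t^3) has coefficients 1,1,1,1 for degrees 0…3.
(1 + t^4 + t^8 + t^12) has coefficients 1,0,0,0,1,0,0,0,1,0,0,0,1 for degrees 0…12.
Finally multiplying by (1 + t + t^2 + t^3), the product of all factors after the first has coefficients 1,1,1,1,1,1,1,1,1,1,1,1,1 for degrees 0…12.
[t^12] = 1·1 + 1·1 + 1·1 + 1·1 = 4.

4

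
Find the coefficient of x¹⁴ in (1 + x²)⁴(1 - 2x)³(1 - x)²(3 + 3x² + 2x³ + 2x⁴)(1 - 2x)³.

16918

(1 + x²)⁴ has coefficients 1,0,4,0,6,0,4,0,1 for degrees 0…8.
(1 - 2x)³ has coefficients 1,-6,12,-8,0,0,0,0,0,0,0,0,0,0,0 for degrees 0…14.
Multiplying by (1 - x)² gives running coefficients 1,-8,25,-38,28,-8,0,0,0,0,0,0,0,0,0 for degrees 0…14.
Multiplying by (3 + 3x² + 2x³ + 2x⁴) gives running coefficients 3,-24,78,-136,145,-104,58,-44,40,-16,0,0,0,0,0 for degrees 0…14.
Finally multiplying by (1 - 2x)³, the product of all factors after the first has coefficients 3,-42,258,-916,2089,-3230,3510,-2800,1832,-1248,928,-512,128,0,0 for degrees 0…14.
[x¹⁴] = 1·0 + 4·128 + 6·928 + 4·1832 + 1·3510 = 16918.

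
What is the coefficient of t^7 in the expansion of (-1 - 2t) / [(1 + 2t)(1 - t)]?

The denominator gives the recurrence a_n = −a_(n−1) + 2a_(n−2) for n ≥ 3; the numerator fixes a_0 = -1, a_1 = -1, a_2 = -1.
Iterating: -1, -1, -1, -1, -1, -1, -1, -1, so a_7 = -1.

-1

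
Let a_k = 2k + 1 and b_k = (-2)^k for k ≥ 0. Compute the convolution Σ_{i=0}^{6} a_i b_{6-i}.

Write out a_i and b_{6-i} for i = 0,…,6 and sum the products.
Σ = 1·64 + 3·(-32) + 5·16 + 7·(-8) + 9·4 + 11·(-2) + 13·1 = 19.

19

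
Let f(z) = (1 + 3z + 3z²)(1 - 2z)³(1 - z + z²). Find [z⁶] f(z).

36

(1 + 3z + 3z²) has coefficients 1,3,3 for degrees 0…2.
(1 - 2z)³ has coefficients 1,-6,12,-8,0,0,0 for degrees 0…6.
Finally multiplying by (1 - z + z²), the product of all factors after the first has coefficients 1,-7,19,-26,20,-8,0 for degrees 0…6.
[z⁶] = 1·0 + 3·(-8) + 3·20 = 36.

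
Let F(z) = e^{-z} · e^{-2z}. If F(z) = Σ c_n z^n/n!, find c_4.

The EGF product rule gives c_4 = Σ_{k_1+k_2=4} C(4; k_1,k_2) · ∏ g_i(k_i), where e^{-z} gives (-1)^k; e^{-2z} gives (-2)^k.
g_1(k) for k = 0…4: 1, -1, 1, -1, 1.
g_2(k) for k = 0…4: 1, -2, 4, -8, 16.
c_4 = Σ_k C(4,k)·g_1(k)·g_2(4−k) = 1·1·16 + 4·(-1)·(-8) + 6·1·4 + 4·(-1)·(-2) + 1·1·1 = 16 + 32 + 24 + 8 + 1 = 81.

81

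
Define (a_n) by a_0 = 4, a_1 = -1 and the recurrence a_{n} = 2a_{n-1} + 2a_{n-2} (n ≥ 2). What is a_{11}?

The ordinary generating function has denominator 1 - 2z - 2z^2.
Iterating the recurrence: a_0,…,a_{11} = 4, -1, 6, 10, 32, 84, 232, 632, 1728, 4720, 12896, 35232.

35232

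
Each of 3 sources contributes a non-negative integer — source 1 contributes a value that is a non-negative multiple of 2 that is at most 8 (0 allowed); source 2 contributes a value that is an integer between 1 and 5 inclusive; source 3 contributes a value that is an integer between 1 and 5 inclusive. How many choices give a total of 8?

The generating function for the choices is (1 + t² + t⁴ + t⁶ + t⁸)·(t + t² + t³ + t⁴ + t⁵)·(t + t² + t³ + t⁴ + t⁵); the count is [t⁸].
(1 + t² + t⁴ + t⁶ + t⁸) has coefficients 1,0,1,0,1,0,1,0,1 for degrees 0…8.
(t + t² + t³ + t⁴ + t⁵) has coefficients 0,1,1,1,1,1,0,0,0 for degrees 0…8.
Finally multiplying by (t + t² + t³ + t⁴ + t⁵), the product of all factors after the first has coefficients 0,0,1,2,3,4,5,4,3 for degrees 0…8.
[t⁸] = 1·3 + 1·5 + 1·3 + 1·1 + 1·0 = 12.

12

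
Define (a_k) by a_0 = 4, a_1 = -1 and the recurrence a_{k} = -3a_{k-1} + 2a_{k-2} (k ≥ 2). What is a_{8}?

The ordinary generating function has denominator 1 + 3x - 2x^2.
Iterating the recurrence: a_0,…,a_{8} = 4, -1, 11, -35, 127, -451, 1607, -5723, 20383.

20383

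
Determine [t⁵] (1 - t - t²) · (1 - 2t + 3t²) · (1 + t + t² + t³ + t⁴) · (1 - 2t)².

9

(1 - t - t²) has coefficients 1,-1,-1 for degrees 0…2.
(1 - 2t + 3t²) has coefficients 1,-2,3,0,0,0 for degrees 0…5.
Multiplying by (1 + t + t² + t³ + t⁴) gives running coefficients 1,-1,2,2,2,1 for degrees 0…5.
Finally multiplying by (1 - 2t)², the product of all factors after the first has coefficients 1,-5,10,-10,2,1 for degrees 0…5.
[t⁵] = 1·1 − 1·2 − 1·(-10) = 9.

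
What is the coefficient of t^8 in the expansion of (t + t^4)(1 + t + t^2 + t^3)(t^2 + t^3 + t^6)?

(t + t^4) has coefficients 0,1,0,0,1 for degrees 0…4.
(1 + t + t^2 + t^3) has coefficients 1,1,1,1,0,0,0,0,0 for degrees 0…8.
Finally multiplying by (t^2 + t^3 + t^6), the product of all factors after the first has coefficients 0,0,1,2,2,2,2,1,1 for degrees 0…8.
[t^8] = 1·1 + 1·2 = 3.

3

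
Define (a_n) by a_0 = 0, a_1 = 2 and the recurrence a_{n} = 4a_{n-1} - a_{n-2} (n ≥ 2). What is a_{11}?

The ordinary generating function has denominator 1 - 4y + y^2.
Iterating the recurrence: a_0,…,a_{11} = 0, 2, 8, 30, 112, 418, 1560, 5822, 21728, 81090, 302632, 1129438.

1129438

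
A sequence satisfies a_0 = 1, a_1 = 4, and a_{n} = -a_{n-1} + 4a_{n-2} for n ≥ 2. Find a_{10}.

The ordinary generating function has denominator 1 + z - 4z^2.
Iterating the recurrence: a_0,…,a_{10} = 1, 4, 0, 16, -16, 80, -144, 464, -1040, 2896, -7056.

-7056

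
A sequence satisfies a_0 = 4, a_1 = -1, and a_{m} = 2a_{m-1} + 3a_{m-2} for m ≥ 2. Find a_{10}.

44290

The ordinary generating function has denominator 1 - 2y - 3y^2.
Iterating the recurrence: a_0,…,a_{10} = 4, -1, 10, 17, 64, 179, 550, 1637, 4924, 14759, 44290.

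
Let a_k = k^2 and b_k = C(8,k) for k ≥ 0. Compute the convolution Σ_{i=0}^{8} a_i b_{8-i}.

4608

The convolution is the t^8 coefficient of A(t)B(t).
Σ = 0·1 + 1·8 + 4·28 + 9·56 + 16·70 + 25·56 + 36·28 + 49·8 + 64·1 = 4608.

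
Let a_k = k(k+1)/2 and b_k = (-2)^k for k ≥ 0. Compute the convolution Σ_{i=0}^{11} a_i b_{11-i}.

328

This is [x^11] in the product of the two ordinary generating functions.
Σ = 0·(-2048) + 1·1024 + 3·(-512) + 6·256 + 10·(-128) + 15·64 + 21·(-32) + 28·16 + 36·(-8) + 45·4 + 55·(-2) + 66·1 = 328.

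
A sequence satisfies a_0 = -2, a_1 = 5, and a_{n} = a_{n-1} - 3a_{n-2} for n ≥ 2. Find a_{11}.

1451

The ordinary generating function has denominator 1 - t + 3t^2.
Iterating the recurrence: a_0,…,a_{11} = -2, 5, 11, -4, -37, -25, 86, 161, -97, -580, -289, 1451.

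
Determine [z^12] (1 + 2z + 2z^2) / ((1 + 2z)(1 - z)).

The denominator gives the recurrence a_n = −a_(n−1) + 2a_(n−2) for n ≥ 3; the numerator fixes a_0 = 1, a_1 = 1, a_2 = 3.
Iterating: 1, 1, 3, -1, 7, -9, 23, -41, 87, -169, 343, -681, 1367, so a_12 = 1367.

1367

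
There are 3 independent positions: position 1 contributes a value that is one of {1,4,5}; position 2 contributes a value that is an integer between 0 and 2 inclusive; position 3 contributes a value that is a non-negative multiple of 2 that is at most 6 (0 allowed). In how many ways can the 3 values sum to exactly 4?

The generating function for the choices is (q + q⁴ + q⁵)·(1 + q + q²)·(1 + q² + q⁴ + q⁶); the count is [q⁴].
(q + q⁴ + q⁵) has coefficients 0,1,0,0,1 for degrees 0…4.
(1 + q + q²) has coefficients 1,1,1,0,0 for degrees 0…4.
Finally multiplying by (1 + q² + q⁴ + q⁶), the product of all factors after the first has coefficients 1,1,2,1,2 for degrees 0…4.
[q⁴] = 1·1 + 1·1 = 2.

2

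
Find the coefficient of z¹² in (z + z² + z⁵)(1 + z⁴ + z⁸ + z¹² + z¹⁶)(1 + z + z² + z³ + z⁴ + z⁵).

(z + z² + z⁵) has coefficients 0,1,1,0,0,1 for degrees 0…5.
(1 + z⁴ + z⁸ + z¹² + z¹⁶) has coefficients 1,0,0,0,1,0,0,0,1,0,0,0,1 for degrees 0…12.
Finally multiplying by (1 + z + z² + z³ + z⁴ + z⁵), the product of all factors after the first has coefficients 1,1,1,1,2,2,1,1,2,2,1,1,2 for degrees 0…12.
[z¹²] = 1·1 + 1·1 + 1·1 = 3.

3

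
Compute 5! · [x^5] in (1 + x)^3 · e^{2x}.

992

The EGF product rule gives c_5 = Σ_{k_1+k_2=5} C(5; k_1,k_2) · ∏ g_i(k_i), where (1+x)^3 gives the falling factorial (3)_k; e^{2x} gives (2)^k.
g_1(k) for k = 0…5: 1, 3, 6, 6, 0, 0.
g_2(k) for k = 0…5: 1, 2, 4, 8, 16, 32.
c_5 = Σ_k C(5,k)·g_1(k)·g_2(5−k) = 1·1·32 + 5·3·16 + 10·6·8 + 10·6·4 = 32 + 240 + 480 + 240 = 992.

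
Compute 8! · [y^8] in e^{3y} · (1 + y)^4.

The EGF product rule gives c_8 = Σ_{k_1+k_2=8} C(8; k_1,k_2) · ∏ g_i(k_i), where e^{3y} gives (3)^k; (1+y)^4 gives the falling factorial (4)_k.
g_1(k) for k = 0…8: 1, 3, 9, 27, 81, 243, 729, 2187, 6561.
g_2(k) for k = 0…8: 1, 4, 12, 24, 24, 0, 0, 0, 0.
c_8 = Σ_k C(8,k)·g_1(k)·g_2(8−k) = 70·81·24 + 56·243·24 + 28·729·12 + 8·2187·4 + 1·6561·1 = 136080 + 326592 + 244944 + 69984 + 6561 = 784161.

784161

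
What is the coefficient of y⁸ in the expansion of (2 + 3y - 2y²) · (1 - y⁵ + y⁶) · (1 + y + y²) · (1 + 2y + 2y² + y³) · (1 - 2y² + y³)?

(2 + 3y - 2y²) has coefficients 2,3,-2 for degrees 0…2.
(1 - y⁵ + y⁶) has coefficients 1,0,0,0,0,-1,1,0,0 for degrees 0…8.
Multiplying by (1 + y + y²) gives running coefficients 1,1,1,0,0,-1,0,0,1 for degrees 0…8.
Multiplying by (1 + 2y + 2y² + y³) gives running coefficients 1,3,5,5,3,0,-2,-2,0 for degrees 0…8.
Finally multiplying by (1 - 2y² + y³), the product of all factors after the first has coefficients 1,3,3,0,-4,-5,-3,1,4 for degrees 0…8.
[y⁸] = 2·4 + 3·1 − 2·(-3) = 17.

17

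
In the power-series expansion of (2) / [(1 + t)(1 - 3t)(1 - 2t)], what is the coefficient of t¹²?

2380562

Partial fractions give a closed form: a_n = (1/6)·(-1)^n + (9/2)·3^n + (-8/3)·2^n.
At n = 12: a_12 = 2380562.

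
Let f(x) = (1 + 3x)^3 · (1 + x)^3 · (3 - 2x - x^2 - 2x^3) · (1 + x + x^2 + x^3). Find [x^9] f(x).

(1 + 3x)^3 has coefficients 1,9,27,27 for degrees 0…3.
(1 + x)^3 has coefficients 1,3,3,1,0,0,0,0,0,0 for degrees 0…9.
Multiplying by (3 - 2x - x^2 - 2x^3) gives running coefficients 3,7,2,-8,-11,-7,-2,0,0,0 for degrees 0…9.
Finally multiplying by (1 + x + x^2 + x^3), the product of all factors after the first has coefficients 3,10,12,4,-10,-24,-28,-20,-9,-2 for degrees 0…9.
[x^9] = 1·(-2) + 9·(-9) + 27·(-20) + 27·(-28) = -1379.

-1379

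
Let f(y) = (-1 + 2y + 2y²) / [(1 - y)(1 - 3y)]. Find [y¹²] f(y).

-88575

The denominator gives the recurrence a_n = 4a_(n−1) − 3a_(n−2) for n ≥ 3; the numerator fixes a_0 = -1, a_1 = -2, a_2 = -3.
Iterating: -1, -2, -3, -6, -15, -42, -123, -366, -1095, -3282, -9843, -29526, -88575, so a_12 = -88575.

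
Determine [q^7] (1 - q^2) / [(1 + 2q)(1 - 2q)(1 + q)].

-64

Partial fractions give a closed form: a_n = (3/4)·(-2)^n + (1/4)·2^n.
At n = 7: a_7 = -64.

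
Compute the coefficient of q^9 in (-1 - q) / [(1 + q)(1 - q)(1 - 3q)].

The denominator gives the recurrence a_n = 3a_(n−1) + a_(n−2) − 3a_(n−3) for n ≥ 3; the numerator fixes a_0 = -1, a_1 = -4, a_2 = -13.
Iterating: -1, -4, -13, -40, -121, -364, -1093, -3280, -9841, -29524, so a_9 = -29524.

-29524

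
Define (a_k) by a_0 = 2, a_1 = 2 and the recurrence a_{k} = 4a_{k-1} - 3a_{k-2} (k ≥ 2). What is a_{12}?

The ordinary generating function has denominator 1 - 4y + 3y^2.
Iterating the recurrence: a_0,…,a_{12} = 2, 2, 2, 2, 2, 2, 2, 2, 2, 2, 2, 2, 2.

2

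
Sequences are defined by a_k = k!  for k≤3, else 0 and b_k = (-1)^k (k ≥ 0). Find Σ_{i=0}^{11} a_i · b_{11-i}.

This is [x^11] in the product of the two ordinary generating functions.
Σ = 1·(-1) + 1·1 + 2·(-1) + 6·1 + 0·(-1) + 0·1 + 0·(-1) + 0·1 + 0·(-1) + 0·1 + 0·(-1) + 0·1 = 4.

4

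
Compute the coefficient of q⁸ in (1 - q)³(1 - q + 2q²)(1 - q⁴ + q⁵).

-17

(1 - q)³ has coefficients 1,-3,3,-1 for degrees 0…3.
(1 - q + 2q²) has coefficients 1,-1,2,0,0,0,0,0,0 for degrees 0…8.
Finally multiplying by (1 - q⁴ + q⁵), the product of all factors after the first has coefficients 1,-1,2,0,-1,2,-3,2,0 for degrees 0…8.
[q⁸] = 1·0 − 3·2 + 3·(-3) − 1·2 = -17.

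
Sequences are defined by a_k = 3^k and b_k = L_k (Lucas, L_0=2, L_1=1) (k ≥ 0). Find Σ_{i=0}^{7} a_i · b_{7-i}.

Write out a_i and b_{7-i} for i = 0,…,7 and sum the products.
Σ = 1·29 + 3·18 + 9·11 + 27·7 + 81·4 + 243·3 + 729·1 + 2187·2 = 6527.

6527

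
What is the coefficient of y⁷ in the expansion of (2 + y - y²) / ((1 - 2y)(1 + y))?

The denominator gives the recurrence a_n = a_(n−1) + 2a_(n−2) for n ≥ 3; the numerator fixes a_0 = 2, a_1 = 3, a_2 = 6.
Iterating: 2, 3, 6, 12, 24, 48, 96, 192, so a_7 = 192.

192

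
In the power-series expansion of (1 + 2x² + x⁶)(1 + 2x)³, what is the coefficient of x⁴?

(1 + 2x² + x⁶) has coefficients 1,0,2,0,0 for degrees 0…4.
(1 + 2x)³ has coefficients 1,6,12,8,0 for degrees 0…4.
[x⁴] = 1·0 + 2·12 = 24.

24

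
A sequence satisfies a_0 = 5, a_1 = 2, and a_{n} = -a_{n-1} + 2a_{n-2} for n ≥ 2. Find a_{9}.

-508

The ordinary generating function has denominator 1 + q - 2q^2.
Iterating the recurrence: a_0,…,a_{9} = 5, 2, 8, -4, 20, -28, 68, -124, 260, -508.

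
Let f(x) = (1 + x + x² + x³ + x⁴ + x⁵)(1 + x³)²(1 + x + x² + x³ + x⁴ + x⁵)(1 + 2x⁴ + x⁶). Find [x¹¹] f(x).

(1 + x + x² + x³ + x⁴ + x⁵) has coefficients 1,1,1,1,1,1 for degrees 0…5.
(1 + x³)² has coefficients 1,0,0,2,0,0,1,0,0,0,0,0 for degrees 0…11.
Multiplying by (1 + x + x² + x³ + x⁴ + x⁵) gives running coefficients 1,1,1,3,3,3,3,3,3,1,1,1 for degrees 0…11.
Finally multiplying by (1 + 2x⁴ + x⁶), the product of all factors after the first has coefficients 1,1,1,3,5,5,6,10,10,10,10,10 for degrees 0…11.
[x¹¹] = 1·10 + 1·10 + 1·10 + 1·10 + 1·10 + 1·6 = 56.

56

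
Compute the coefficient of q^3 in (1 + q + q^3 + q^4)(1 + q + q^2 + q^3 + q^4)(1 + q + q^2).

7

(1 + q + q^3 + q^4) has coefficients 1,1,0,1 for degrees 0…3.
(1 + q + q^2 + q^3 + q^4) has coefficients 1,1,1,1 for degrees 0…3.
Finally multiplying by (1 + q + q^2), the product of all factors after the first has coefficients 1,2,3,3 for degrees 0…3.
[q^3] = 1·3 + 1·3 + 1·1 = 7.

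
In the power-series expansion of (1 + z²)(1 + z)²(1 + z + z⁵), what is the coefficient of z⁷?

(1 + z²) has coefficients 1,0,1 for degrees 0…2.
(1 + z)² has coefficients 1,2,1,0,0,0,0,0 for degrees 0…7.
Finally multiplying by (1 + z + z⁵), the product of all factors after the first has coefficients 1,3,3,1,0,1,2,1 for degrees 0…7.
[z⁷] = 1·1 + 1·1 = 2.

2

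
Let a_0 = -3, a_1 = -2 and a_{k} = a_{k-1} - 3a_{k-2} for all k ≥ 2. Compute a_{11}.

-227

The ordinary generating function has denominator 1 - t + 3t^2.
Iterating the recurrence: a_0,…,a_{11} = -3, -2, 7, 13, -8, -47, -23, 118, 187, -167, -728, -227.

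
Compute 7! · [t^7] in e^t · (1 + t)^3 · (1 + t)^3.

The EGF product rule gives c_7 = Σ_{k_1+k_2+k_3=7} C(7; k_1,k_2,k_3) · ∏ g_i(k_i), where e^t gives (1)^k; (1+t)^3 gives the falling factorial (3)_k; (1+t)^3 gives the falling factorial (3)_k.
g_1(k) for k = 0…7: 1, 1, 1, 1, 1, 1, 1, 1.
g_2(k) for k = 0…7: 1, 3, 6, 6, 0, 0, 0, 0.
g_3(k) for k = 0…7: 1, 3, 6, 6, 0, 0, 0, 0.
First combine the last two factors: h(k) = Σ_j C(k,j)·g_2(j)·g_3(k−j) for k = 0…7: 1, 6, 30, 120, 360, 720, 720, 0.
c_7 = Σ_k C(7,k)·g_1(k)·h(7−k) = 7·1·720 + 21·1·720 + 35·1·360 + 35·1·120 + 21·1·30 + 7·1·6 + 1·1·1 = 5040 + 15120 + 12600 + 4200 + 630 + 42 + 1 = 37633.

37633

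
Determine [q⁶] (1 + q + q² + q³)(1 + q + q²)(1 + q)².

(1 + q + q² + q³) has coefficients 1,1,1,1 for degrees 0…3.
(1 + q + q²) has coefficients 1,1,1,0,0,0,0 for degrees 0…6.
Finally multiplying by (1 + q)², the product of all factors after the first has coefficients 1,3,4,3,1,0,0 for degrees 0…6.
[q⁶] = 1·0 + 1·0 + 1·1 + 1·3 = 4.

4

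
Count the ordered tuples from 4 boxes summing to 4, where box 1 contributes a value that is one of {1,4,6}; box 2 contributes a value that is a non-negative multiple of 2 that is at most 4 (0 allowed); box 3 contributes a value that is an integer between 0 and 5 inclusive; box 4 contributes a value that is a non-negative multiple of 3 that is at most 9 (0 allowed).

4

The generating function for the choices is (z + z^4 + z^6)·(1 + z^2 + z^4)·(1 + z + z^2 + z^3 + z^4 + z^5)·(1 + z^3 + z^6 + z^9); the count is [z^4].
(z + z^4 + z^6) has coefficients 0,1,0,0,1 for degrees 0…4.
(1 + z^2 + z^4) has coefficients 1,0,1,0,1 for degrees 0…4.
Multiplying by (1 + z + z^2 + z^3 + z^4 + z^5) gives running coefficients 1,1,2,2,3 for degrees 0…4.
Finally multiplying by (1 + z^3 + z^6 + z^9), the product of all factors after the first has coefficients 1,1,2,3,4 for degrees 0…4.
[z^4] = 1·3 + 1·1 = 4.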